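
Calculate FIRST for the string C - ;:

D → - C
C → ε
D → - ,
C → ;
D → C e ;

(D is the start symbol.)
FIRST sets of the non-terminals involved (from the grammar, by fixed-point iteration):
  FIRST(C) = { ';', ε }

To compute FIRST(C - ;), process the symbols left to right:
Symbol C is a non-terminal. Add FIRST(C) \ {ε} = { ';' }
C is nullable (ε ∈ FIRST(C)), continue to the next symbol.
Symbol - is a terminal. Add '-' and stop.
FIRST(C - ;) = { '-', ';' }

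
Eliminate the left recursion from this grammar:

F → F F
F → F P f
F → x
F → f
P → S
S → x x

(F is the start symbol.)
F → x F'
F → f F'
F' → F F'
F' → P f F'
F' → ε
P → S
S → x x

F is directly left-recursive. The standard transformation for
  A → A α₁ | ... | A α_m | β₁ | ... | β_n
is
  A  → β₁ A' | ... | β_n A'
  A' → α₁ A' | ... | α_m A' | ε

F → x becomes F → x F'
F → f becomes F → f F'
F → F F becomes F' → F F'
F → F P f becomes F' → P f F'
Add F' → ε

Productions for other non-terminals are unchanged:
  P → S
  S → x x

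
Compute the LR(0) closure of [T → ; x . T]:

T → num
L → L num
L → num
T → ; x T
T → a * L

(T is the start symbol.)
Start with: [T → ; x . T]
  [T → ; x . T] has the dot before T: add [T → . num], [T → . ; x T], [T → . a * L]
No further items can be added.

CLOSURE = { [T → . ; x T], [T → . a * L], [T → . num], [T → ; x . T] }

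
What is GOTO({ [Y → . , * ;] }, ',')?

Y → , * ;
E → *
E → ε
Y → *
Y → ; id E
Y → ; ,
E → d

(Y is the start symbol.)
GOTO(I, ',') = CLOSURE({ [A → αX.β] : [A → α.Xβ] ∈ I, X = ',' })

Items with dot before ',', with the dot advanced:
  [Y → . , * ;] → [Y → , . * ;]
Closure adds nothing (no advanced item has the dot before a non-terminal).

GOTO = { [Y → , . * ;] }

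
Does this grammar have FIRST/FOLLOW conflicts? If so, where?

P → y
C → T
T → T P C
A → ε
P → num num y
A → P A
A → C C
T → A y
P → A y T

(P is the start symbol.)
Yes. A → P A with FOLLOW(A) on { 'y' }; A → C C with FOLLOW(A) on { 'y' }

Nullable non-terminals: A.
FIRST sets used below: FIRST(P) = { 'num', 'y' }, FIRST(C) = { 'num', 'y' }

A: nullable alternative(s) A → ε; FOLLOW(A) = { 'y' }
  A → ε: FIRST \ {ε} = { } — this is the only nullable alternative, skip
  A → P A: FIRST \ {ε} = { 'num', 'y' } — overlaps FOLLOW(A) on { 'y' }: CONFLICT
  A → C C: FIRST \ {ε} = { 'num', 'y' } — overlaps FOLLOW(A) on { 'y' }: CONFLICT

C, P, T have no nullable alternative, so no FIRST/FOLLOW check is needed there.

So the grammar has 2 FIRST/FOLLOW conflicts (marked CONFLICT above).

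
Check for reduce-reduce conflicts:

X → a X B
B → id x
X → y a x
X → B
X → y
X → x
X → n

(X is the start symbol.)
A reduce-reduce conflict occurs when an LR(0) state has two complete items [A → α .] and [B → β .] — both call for a reduction, and with no lookahead the parser cannot choose between them.

Augment with X' → X and build the canonical LR(0) collection (I0 = CLOSURE({[X' → . X]}), then GOTO on every symbol after a dot until no new states appear). It has 13 states:
  I0: { [B → . id x], [X → . B], [X → . a X B], [X → . n], [X → . x], [X → . y a x], [X → . y], [X' → . X] }  — shift
  I1: { [X → B .] }  — reduce
  I2: { [X' → X .] }  — accept
  I3: { [B → . id x], [X → . B], [X → . a X B], [X → . n], [X → . x], [X → . y a x], [X → . y], [X → a . X B] }  — shift
  I4: { [B → id . x] }  — shift
  I5: { [X → n .] }  — reduce
  I6: { [X → x .] }  — reduce
  I7: { [X → y . a x], [X → y .] }  — shift, reduce
  I8: { [X → y a . x] }  — shift
  I9: { [X → y a x .] }  — reduce
  I10: { [B → id x .] }  — reduce
  I11: { [B → . id x], [X → a X . B] }  — shift
  I12: { [X → a X B .] }  — reduce

No state contains more than one complete item.

Answer: No reduce-reduce conflicts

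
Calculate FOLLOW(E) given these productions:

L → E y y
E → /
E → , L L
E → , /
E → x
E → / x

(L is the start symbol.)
{ 'y' }

In L → E y y: E is followed by y y, add FIRST(y y) \ {ε} = { 'y' }

Taking the union: FOLLOW(E) = { 'y' }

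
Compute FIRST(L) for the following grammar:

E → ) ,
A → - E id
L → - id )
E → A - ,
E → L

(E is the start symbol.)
From L → - id ):
  - '-' is a terminal: add '-' and stop

Collecting: FIRST(L) = { '-' }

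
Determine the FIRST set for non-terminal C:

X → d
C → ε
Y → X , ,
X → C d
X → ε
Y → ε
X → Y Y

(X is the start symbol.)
{ ε }

From C → ε:
  - ε-production, so ε ∈ FIRST(C)

Collecting: FIRST(C) = { ε }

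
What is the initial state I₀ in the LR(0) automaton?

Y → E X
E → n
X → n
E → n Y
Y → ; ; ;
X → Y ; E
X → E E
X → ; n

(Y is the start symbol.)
{ [E → . n Y], [E → . n], [Y → . ; ; ;], [Y → . E X], [Y' → . Y] }

First, augment the grammar with Y' → Y
I₀ = CLOSURE({ [Y' → . Y] }):
  [Y' → . Y] has the dot before Y: add [Y → . E X], [Y → . ; ; ;]
  [Y → . E X] has the dot before E: add [E → . n], [E → . n Y]
No further items can be added.

I₀ = { [E → . n Y], [E → . n], [Y → . ; ; ;], [Y → . E X], [Y' → . Y] }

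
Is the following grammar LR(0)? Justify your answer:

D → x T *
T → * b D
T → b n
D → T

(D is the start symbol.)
Yes, the grammar is LR(0)

A grammar is LR(0) if no state in the canonical LR(0) collection has:
  - both a shift item (dot before a terminal) and a complete item (shift-reduce conflict), or
  - two or more complete items (reduce-reduce conflict; the accept item [D' → D .] counts as a complete item here).

Augment with D' → D and build the canonical LR(0) collection (I0 = CLOSURE({[D' → . D]}), then GOTO on every symbol after a dot until no new states appear). It has 11 states:
  I0: { [D → . T], [D → . x T *], [D' → . D], [T → . * b D], [T → . b n] }  — shift
  I1: { [T → * . b D] }  — shift
  I2: { [D' → D .] }  — accept
  I3: { [D → T .] }  — reduce
  I4: { [T → b . n] }  — shift
  I5: { [D → x . T *], [T → . * b D], [T → . b n] }  — shift
  I6: { [D → x T . *] }  — shift
  I7: { [D → x T * .] }  — reduce
  I8: { [T → b n .] }  — reduce
  I9: { [D → . T], [D → . x T *], [T → * b . D], [T → . * b D], [T → . b n] }  — shift
  I10: { [T → * b D .] }  — reduce

Every state is either a pure shift/goto state or contains exactly one complete item and nothing to shift — no conflicts. The grammar is LR(0).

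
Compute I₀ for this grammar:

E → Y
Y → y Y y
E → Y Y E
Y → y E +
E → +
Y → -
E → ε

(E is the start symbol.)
First, augment the grammar with E' → E
I₀ = CLOSURE({ [E' → . E] }):
  [E' → . E] has the dot before E: add [E → . Y], [E → . Y Y E], [E → . +], [E → .]
  [E → . Y] has the dot before Y: add [Y → . y Y y], [Y → . y E +], [Y → . -]
No further items can be added.

I₀ = { [E → . +], [E → . Y Y E], [E → . Y], [E → .], [E' → . E], [Y → . -], [Y → . y E +], [Y → . y Y y] }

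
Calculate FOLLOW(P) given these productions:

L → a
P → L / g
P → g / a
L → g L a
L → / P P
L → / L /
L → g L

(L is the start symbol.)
To compute FOLLOW(P), find every occurrence of P on a right-hand side N → α P β: add FIRST(β) \ {ε}, and if β is empty or nullable also add FOLLOW(N). Iterate to a fixed point.

In L → / P P: P is followed by P, add FIRST(P) \ {ε} = { '/', 'a', 'g' }
In L → / P P: P is at the end, add FOLLOW(L)

The FOLLOW sets referred to above (computed the same way, to a fixed point):
  FOLLOW(L) = { $, '/', 'a' }

Taking the union: FOLLOW(P) = { $, '/', 'a', 'g' }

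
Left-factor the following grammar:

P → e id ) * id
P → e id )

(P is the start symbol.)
Left-factoring transforms A → αβ₁ | αβ₂ into A → αA' and A' → β₁ | β₂
(α is the longest common prefix among the alternatives). Repeat until
no nonterminal has two alternatives with a common prefix.

Round 1: P has alternatives sharing prefix 'e id )'. Introduce P': P → e id ) P'
  Add: P' → * id
  Add: P' → ε

No remaining common prefixes — done.

Resulting grammar:
P → e id ) P'
P' → * id
P' → ε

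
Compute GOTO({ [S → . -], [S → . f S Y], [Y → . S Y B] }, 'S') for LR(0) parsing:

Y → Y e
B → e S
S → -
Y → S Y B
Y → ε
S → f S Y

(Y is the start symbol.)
GOTO(I, 'S') = CLOSURE({ [A → αX.β] : [A → α.Xβ] ∈ I, X = 'S' })

Items with dot before 'S', with the dot advanced:
  [Y → . S Y B] → [Y → S . Y B]
Closure of the advanced items:
  [Y → S . Y B] has the dot before Y: add [Y → . Y e], [Y → . S Y B], [Y → .]
  [Y → . S Y B] has the dot before S: add [S → . -], [S → . f S Y]

GOTO = { [S → . -], [S → . f S Y], [Y → . S Y B], [Y → . Y e], [Y → .], [Y → S . Y B] }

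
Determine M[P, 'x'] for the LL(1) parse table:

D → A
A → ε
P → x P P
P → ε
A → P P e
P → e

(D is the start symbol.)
P → x P P, P → ε

To find M[P, 'x'], we find productions for P where 'x' is in the predict set (PREDICT(N → α) = (FIRST(α) \ {ε}) ∪ (FOLLOW(N) if α ⇒* ε)).

Relevant sets:
  FOLLOW(P) = { 'e', 'x' }

P → x P P: PREDICT = { 'x' }
  'x' is in predict set, so this production goes in M[P, 'x']
P → ε: PREDICT = { 'e', 'x' }
  'x' is in predict set, so this production goes in M[P, 'x']
P → e: PREDICT = { 'e' }

M[P, 'x'] = P → x P P, P → ε  (a multiply-defined cell — the grammar is not LL(1))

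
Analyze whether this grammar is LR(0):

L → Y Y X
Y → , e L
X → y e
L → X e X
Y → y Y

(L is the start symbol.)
Yes, the grammar is LR(0)

A grammar is LR(0) if no state in the canonical LR(0) collection has:
  - both a shift item (dot before a terminal) and a complete item (shift-reduce conflict), or
  - two or more complete items (reduce-reduce conflict; the accept item [L' → L .] counts as a complete item here).

Augment with L' → L and build the canonical LR(0) collection (I0 = CLOSURE({[L' → . L]}), then GOTO on every symbol after a dot until no new states appear). It has 16 states:
  I0: { [L → . X e X], [L → . Y Y X], [L' → . L], [X → . y e], [Y → . , e L], [Y → . y Y] }  — shift
  I1: { [Y → , . e L] }  — shift
  I2: { [L' → L .] }  — accept
  I3: { [L → X . e X] }  — shift
  I4: { [L → Y . Y X], [Y → . , e L], [Y → . y Y] }  — shift
  I5: { [X → y . e], [Y → . , e L], [Y → . y Y], [Y → y . Y] }  — shift
  I6: { [Y → y Y .] }  — reduce
  I7: { [X → y e .] }  — reduce
  I8: { [Y → . , e L], [Y → . y Y], [Y → y . Y] }  — shift
  I9: { [L → Y Y . X], [X → . y e] }  — shift
  I10: { [L → Y Y X .] }  — reduce
  I11: { [X → y . e] }  — shift
  I12: { [L → X e . X], [X → . y e] }  — shift
  I13: { [L → X e X .] }  — reduce
  I14: { [L → . X e X], [L → . Y Y X], [X → . y e], [Y → , e . L], [Y → . , e L], [Y → . y Y] }  — shift
  I15: { [Y → , e L .] }  — reduce

Every state is either a pure shift/goto state or contains exactly one complete item and nothing to shift — no conflicts. The grammar is LR(0).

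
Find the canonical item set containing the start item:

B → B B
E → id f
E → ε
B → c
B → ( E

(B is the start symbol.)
{ [B → . ( E], [B → . B B], [B → . c], [B' → . B] }

First, augment the grammar with B' → B
I₀ = CLOSURE({ [B' → . B] }):
  [B' → . B] has the dot before B: add [B → . B B], [B → . c], [B → . ( E]
No further items can be added.

I₀ = { [B → . ( E], [B → . B B], [B → . c], [B' → . B] }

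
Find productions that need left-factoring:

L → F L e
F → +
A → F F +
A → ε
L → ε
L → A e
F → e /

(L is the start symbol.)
No, left-factoring is not needed

Left-factoring is needed when two productions for the same non-terminal
share a common prefix on the right-hand side.

Productions for L:
  L → F L e
  L → ε
  L → A e
Productions for F:
  F → +
  F → e /
Productions for A:
  A → F F +
  A → ε

No common prefixes found.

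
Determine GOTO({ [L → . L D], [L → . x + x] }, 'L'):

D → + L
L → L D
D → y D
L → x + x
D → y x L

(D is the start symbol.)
{ [D → . + L], [D → . y D], [D → . y x L], [L → L . D] }

GOTO(I, 'L') = CLOSURE({ [A → αX.β] : [A → α.Xβ] ∈ I, X = 'L' })

Items with dot before 'L', with the dot advanced:
  [L → . L D] → [L → L . D]
Closure of the advanced items:
  [L → L . D] has the dot before D: add [D → . + L], [D → . y D], [D → . y x L]

GOTO = { [D → . + L], [D → . y D], [D → . y x L], [L → L . D] }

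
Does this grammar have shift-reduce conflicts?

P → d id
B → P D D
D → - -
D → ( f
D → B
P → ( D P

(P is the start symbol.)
No shift-reduce conflicts

A shift-reduce conflict occurs when an LR(0) state has both:
  - a complete (reduce) item [A → α .] (dot at the end), and
  - a shift item [B → β . c γ] (dot before a terminal).

Augment with P' → P and build the canonical LR(0) collection (I0 = CLOSURE({[P' → . P]}), then GOTO on every symbol after a dot until no new states appear). It has 15 states:
  I0: { [P → . ( D P], [P → . d id], [P' → . P] }  — shift
  I1: { [B → . P D D], [D → . ( f], [D → . - -], [D → . B], [P → ( . D P], [P → . ( D P], [P → . d id] }  — shift
  I2: { [P' → P .] }  — accept
  I3: { [P → d . id] }  — shift
  I4: { [P → d id .] }  — reduce
  I5: { [B → . P D D], [D → ( . f], [D → . ( f], [D → . - -], [D → . B], [P → ( . D P], [P → . ( D P], [P → . d id] }  — shift
  I6: { [D → - . -] }  — shift
  I7: { [D → B .] }  — reduce
  I8: { [P → ( D . P], [P → . ( D P], [P → . d id] }  — shift
  I9: { [B → . P D D], [B → P . D D], [D → . ( f], [D → . - -], [D → . B], [P → . ( D P], [P → . d id] }  — shift
  I10: { [B → . P D D], [B → P D . D], [D → . ( f], [D → . - -], [D → . B], [P → . ( D P], [P → . d id] }  — shift
  I11: { [B → P D D .] }  — reduce
  I12: { [P → ( D P .] }  — reduce
  I13: { [D → - - .] }  — reduce
  I14: { [D → ( f .] }  — reduce

No state contains both a complete item and a shift item.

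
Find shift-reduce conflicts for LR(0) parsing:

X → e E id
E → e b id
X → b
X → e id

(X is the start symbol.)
A shift-reduce conflict occurs when an LR(0) state has both:
  - a complete (reduce) item [A → α .] (dot at the end), and
  - a shift item [B → β . c γ] (dot before a terminal).

Augment with X' → X and build the canonical LR(0) collection (I0 = CLOSURE({[X' → . X]}), then GOTO on every symbol after a dot until no new states appear). It has 10 states:
  I0: { [X → . b], [X → . e E id], [X → . e id], [X' → . X] }  — shift
  I1: { [X' → X .] }  — accept
  I2: { [X → b .] }  — reduce
  I3: { [E → . e b id], [X → e . E id], [X → e . id] }  — shift
  I4: { [X → e E . id] }  — shift
  I5: { [E → e . b id] }  — shift
  I6: { [X → e id .] }  — reduce
  I7: { [E → e b . id] }  — shift
  I8: { [E → e b id .] }  — reduce
  I9: { [X → e E id .] }  — reduce

No state contains both a complete item and a shift item.

Answer: No shift-reduce conflicts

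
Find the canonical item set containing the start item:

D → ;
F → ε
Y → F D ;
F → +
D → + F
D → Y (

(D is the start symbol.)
First, augment the grammar with D' → D
I₀ = CLOSURE({ [D' → . D] }):
  [D' → . D] has the dot before D: add [D → . ;], [D → . + F], [D → . Y (]
  [D → . Y (] has the dot before Y: add [Y → . F D ;]
  [Y → . F D ;] has the dot before F: add [F → .], [F → . +]
No further items can be added.

I₀ = { [D → . + F], [D → . ;], [D → . Y (], [D' → . D], [F → . +], [F → .], [Y → . F D ;] }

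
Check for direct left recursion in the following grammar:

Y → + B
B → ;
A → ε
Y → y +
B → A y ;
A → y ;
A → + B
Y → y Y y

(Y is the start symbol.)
No direct left recursion

Direct left recursion occurs when N → N α for some non-terminal N (the right-hand side begins with the left-hand side itself).

Y → + B: starts with '+'
B → ;: starts with ';'
A → ε: starts with ε
Y → y +: starts with y
B → A y ;: starts with A
A → y ;: starts with y
A → + B: starts with '+'
Y → y Y y: starts with y

No direct left recursion found.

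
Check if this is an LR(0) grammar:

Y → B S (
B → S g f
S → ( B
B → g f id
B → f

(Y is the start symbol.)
A grammar is LR(0) if no state in the canonical LR(0) collection has:
  - both a shift item (dot before a terminal) and a complete item (shift-reduce conflict), or
  - two or more complete items (reduce-reduce conflict; the accept item [Y' → Y .] counts as a complete item here).

Augment with Y' → Y and build the canonical LR(0) collection (I0 = CLOSURE({[Y' → . Y]}), then GOTO on every symbol after a dot until no new states appear). It has 14 states:
  I0: { [B → . S g f], [B → . f], [B → . g f id], [S → . ( B], [Y → . B S (], [Y' → . Y] }  — shift
  I1: { [B → . S g f], [B → . f], [B → . g f id], [S → ( . B], [S → . ( B] }  — shift
  I2: { [S → . ( B], [Y → B . S (] }  — shift
  I3: { [B → S . g f] }  — shift
  I4: { [Y' → Y .] }  — accept
  I5: { [B → f .] }  — reduce
  I6: { [B → g . f id] }  — shift
  I7: { [B → g f . id] }  — shift
  I8: { [B → g f id .] }  — reduce
  I9: { [B → S g . f] }  — shift
  I10: { [B → S g f .] }  — reduce
  I11: { [Y → B S . (] }  — shift
  I12: { [Y → B S ( .] }  — reduce
  I13: { [S → ( B .] }  — reduce

Every state is either a pure shift/goto state or contains exactly one complete item and nothing to shift — no conflicts. The grammar is LR(0).

Answer: Yes, the grammar is LR(0)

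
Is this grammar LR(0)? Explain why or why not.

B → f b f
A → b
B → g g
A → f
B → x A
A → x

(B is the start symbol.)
Yes, the grammar is LR(0)

Augment with B' → B and build the canonical LR(0) collection (I0 = CLOSURE({[B' → . B]}), then GOTO on every symbol after a dot until no new states appear). It has 12 states:
  I0: { [B → . f b f], [B → . g g], [B → . x A], [B' → . B] }  — shift
  I1: { [B' → B .] }  — accept
  I2: { [B → f . b f] }  — shift
  I3: { [B → g . g] }  — shift
  I4: { [A → . b], [A → . f], [A → . x], [B → x . A] }  — shift
  I5: { [B → x A .] }  — reduce
  I6: { [A → b .] }  — reduce
  I7: { [A → f .] }  — reduce
  I8: { [A → x .] }  — reduce
  I9: { [B → g g .] }  — reduce
  I10: { [B → f b . f] }  — shift
  I11: { [B → f b f .] }  — reduce

Every state is either a pure shift/goto state or contains exactly one complete item and nothing to shift — no conflicts. The grammar is LR(0).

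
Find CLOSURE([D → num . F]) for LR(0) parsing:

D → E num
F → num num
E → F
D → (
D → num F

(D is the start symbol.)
To compute CLOSURE, for each item [A → α.Bβ] where B is a non-terminal, add [B → .γ] for all productions B → γ; repeat for the newly added items until nothing changes.

Start with: [D → num . F]
  [D → num . F] has the dot before F: add [F → . num num]
No further items can be added.

CLOSURE = { [D → num . F], [F → . num num] }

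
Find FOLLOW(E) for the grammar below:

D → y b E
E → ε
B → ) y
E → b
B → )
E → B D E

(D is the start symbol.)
{ $, ')', 'b' }

To compute FOLLOW(E), find every occurrence of E on a right-hand side N → α E β: add FIRST(β) \ {ε}, and if β is empty or nullable also add FOLLOW(N). Iterate to a fixed point.

In D → y b E: E is at the end, add FOLLOW(D)
In E → B D E: E is at the end; this adds FOLLOW(E) to itself — nothing new

The FOLLOW sets referred to above (computed the same way, to a fixed point):
  FOLLOW(D) = { $, ')', 'b' }

Taking the union: FOLLOW(E) = { $, ')', 'b' }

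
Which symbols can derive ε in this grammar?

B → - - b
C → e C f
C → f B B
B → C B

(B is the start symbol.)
None

There are no ε-productions, so no non-terminal can derive ε.
No non-terminals are nullable.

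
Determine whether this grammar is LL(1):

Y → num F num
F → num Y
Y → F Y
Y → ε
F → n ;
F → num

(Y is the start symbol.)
No. Predict set conflict for Y: { 'num' }

A grammar is LL(1) if for each non-terminal N with multiple productions, the predict sets of those productions are pairwise disjoint, where PREDICT(N → α) = (FIRST(α) \ {ε}) ∪ (FOLLOW(N) if α ⇒* ε).

Relevant sets:
  FIRST(F) = { 'n', 'num' }
  FOLLOW(Y) = { $, 'n', 'num' }

For Y:
  PREDICT(Y → num F num) = { 'num' }
  PREDICT(Y → F Y) = { 'n', 'num' }
  PREDICT(Y → ε) = { $, 'n', 'num' }
For F:
  PREDICT(F → num Y) = { 'num' }
  PREDICT(F → n ';') = { 'n' }
  PREDICT(F → num) = { 'num' }

Conflict found: Predict set conflict for Y: { 'num' }
The grammar is NOT LL(1).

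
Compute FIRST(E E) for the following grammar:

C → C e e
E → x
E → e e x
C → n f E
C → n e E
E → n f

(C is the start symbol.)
{ 'e', 'n', 'x' }

FIRST sets of the non-terminals involved (from the grammar, by fixed-point iteration):
  FIRST(E) = { 'e', 'n', 'x' }

To compute FIRST(E E), process the symbols left to right:
Symbol E is a non-terminal. Add FIRST(E) \ {ε} = { 'e', 'n', 'x' }
E is not nullable (ε ∉ FIRST(E)), so stop here.
FIRST(E E) = { 'e', 'n', 'x' }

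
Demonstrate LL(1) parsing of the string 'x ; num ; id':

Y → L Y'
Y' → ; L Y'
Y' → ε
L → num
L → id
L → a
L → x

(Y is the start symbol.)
LL(1) parsing maintains a stack (initially the start symbol over $) and the input. At each step: if the stack top is a terminal, match it against the current input token; if it is a non-terminal N, replace it with the RHS of M[N, lookahead] (the unique production whose predict set contains the lookahead).

Stack is shown with the top on the left.

Stack     Input           Action
--------------------------------
Y $       x ; num ; id $  output Y → L Y'
L Y' $    x ; num ; id $  output L → x
x Y' $    x ; num ; id $  match 'x'
Y' $      ; num ; id $    output Y' → ; L Y'
; L Y' $  ; num ; id $    match ';'
L Y' $    num ; id $      output L → num
num Y' $  num ; id $      match 'num'
Y' $      ; id $          output Y' → ; L Y'
; L Y' $  ; id $          match ';'
L Y' $    id $            output L → id
id Y' $   id $            match 'id'
Y' $      $               output Y' → ε
$         $               accept

The string is accepted.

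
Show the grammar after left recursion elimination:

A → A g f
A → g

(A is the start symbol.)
A is directly left-recursive. The standard transformation for
  A → A α₁ | ... | A α_m | β₁ | ... | β_n
is
  A  → β₁ A' | ... | β_n A'
  A' → α₁ A' | ... | α_m A' | ε

A → g becomes A → g A'
A → A g f becomes A' → g f A'
Add A' → ε

Resulting grammar:
A → g A'
A' → g f A'
A' → ε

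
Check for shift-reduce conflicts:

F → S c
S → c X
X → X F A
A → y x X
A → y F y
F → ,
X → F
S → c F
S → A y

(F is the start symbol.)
Yes — I10: [A → y x X .] vs [A → . y F y]; I15: [S → c X .] vs [A → . y F y]

A shift-reduce conflict occurs when an LR(0) state has both:
  - a complete (reduce) item [A → α .] (dot at the end), and
  - a shift item [B → β . c γ] (dot before a terminal).

Augment with F' → F and build the canonical LR(0) collection (I0 = CLOSURE({[F' → . F]}), then GOTO on every symbol after a dot until no new states appear). It has 18 states:
  I0: { [A → . y F y], [A → . y x X], [F → . ,], [F → . S c], [F' → . F], [S → . A y], [S → . c F], [S → . c X] }  — shift
  I1: { [F → , .] }  — reduce
  I2: { [S → A . y] }  — shift
  I3: { [F' → F .] }  — accept
  I4: { [F → S . c] }  — shift
  I5: { [A → . y F y], [A → . y x X], [F → . ,], [F → . S c], [S → . A y], [S → . c F], [S → . c X], [S → c . F], [S → c . X], [X → . F], [X → . X F A] }  — shift
  I6: { [A → . y F y], [A → . y x X], [A → y . F y], [A → y . x X], [F → . ,], [F → . S c], [S → . A y], [S → . c F], [S → . c X] }  — shift
  I7: { [A → y F . y] }  — shift
  I8: { [A → . y F y], [A → . y x X], [A → y x . X], [F → . ,], [F → . S c], [S → . A y], [S → . c F], [S → . c X], [X → . F], [X → . X F A] }  — shift
  I9: { [X → F .] }  — reduce
  I10: { [A → . y F y], [A → . y x X], [A → y x X .], [F → . ,], [F → . S c], [S → . A y], [S → . c F], [S → . c X], [X → X . F A] }  — shift, reduce
  I11: { [A → . y F y], [A → . y x X], [X → X F . A] }  — shift
  I12: { [X → X F A .] }  — reduce
  I13: { [A → y F y .] }  — reduce
  I14: { [S → c F .], [X → F .] }  — 2 reduces
  I15: { [A → . y F y], [A → . y x X], [F → . ,], [F → . S c], [S → . A y], [S → . c F], [S → . c X], [S → c X .], [X → X . F A] }  — shift, reduce
  I16: { [F → S c .] }  — reduce
  I17: { [S → A y .] }  — reduce

I10 contains reduce item [A → y x X .] and shift items [A → . y F y], [A → . y x X], [F → . ,], [S → . c F], [S → . c X] — shift-reduce conflict.
I15 contains reduce item [S → c X .] and shift items [A → . y F y], [A → . y x X], [F → . ,], [S → . c F], [S → . c X] — shift-reduce conflict.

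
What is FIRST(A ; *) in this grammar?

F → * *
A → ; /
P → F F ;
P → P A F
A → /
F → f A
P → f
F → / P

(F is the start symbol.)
FIRST sets of the non-terminals involved (from the grammar, by fixed-point iteration):
  FIRST(A) = { '/', ';' }

To compute FIRST(A ; *), process the symbols left to right:
Symbol A is a non-terminal. Add FIRST(A) \ {ε} = { '/', ';' }
A is not nullable (ε ∉ FIRST(A)), so stop here.
FIRST(A ; *) = { '/', ';' }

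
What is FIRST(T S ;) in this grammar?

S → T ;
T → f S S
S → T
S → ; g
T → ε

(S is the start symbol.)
FIRST sets of the non-terminals involved (from the grammar, by fixed-point iteration):
  FIRST(T) = { 'f', ε }
  FIRST(S) = { ';', 'f', ε }

To compute FIRST(T S ;), process the symbols left to right:
Symbol T is a non-terminal. Add FIRST(T) \ {ε} = { 'f' }
T is nullable (ε ∈ FIRST(T)), continue to the next symbol.
Symbol S is a non-terminal. Add FIRST(S) \ {ε} = { ';', 'f' }
S is nullable (ε ∈ FIRST(S)), continue to the next symbol.
Symbol ; is a terminal. Add ';' and stop.
FIRST(T S ;) = { ';', 'f' }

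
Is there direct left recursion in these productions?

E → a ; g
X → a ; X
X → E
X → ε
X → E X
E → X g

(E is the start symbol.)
No direct left recursion

E → a ; g: starts with a
X → a ; X: starts with a
X → E: starts with E
X → ε: starts with ε
X → E X: starts with E
E → X g: starts with X

No direct left recursion found.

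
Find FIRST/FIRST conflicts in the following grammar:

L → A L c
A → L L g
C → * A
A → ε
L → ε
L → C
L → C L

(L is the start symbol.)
Yes. L → A L c / L → C on { '*' }; L → A L c / L → C L on { '*' }; L → C / L → C L on { '*' }

FIRST sets of the non-terminals at (or reachable through a nullable prefix from) the front of some alternative:
  FIRST(A) = { '*', 'c', 'g', ε }
  FIRST(L) = { '*', 'c', 'g', ε }
  FIRST(C) = { '*' }

Productions for L:
  L → A L c: FIRST = { '*', 'c', 'g' }
  L → ε: FIRST = { ε }
  L → C: FIRST = { '*' }
  L → C L: FIRST = { '*' }
Productions for A:
  A → L L g: FIRST = { '*', 'c', 'g' }
  A → ε: FIRST = { ε }
C has only one production, so no FIRST/FIRST conflict is possible there.

Conflict for L: L → A L c and L → C
  Overlap: { '*' }
Conflict for L: L → A L c and L → C L
  Overlap: { '*' }
Conflict for L: L → C and L → C L
  Overlap: { '*' }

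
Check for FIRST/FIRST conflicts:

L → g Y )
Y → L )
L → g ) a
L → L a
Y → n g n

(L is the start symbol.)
Yes. L → g Y ')' / L → g ')' a on { 'g' }; L → g Y ')' / L → L a on { 'g' }; L → g ')' a / L → L a on { 'g' }

FIRST sets of the non-terminals at (or reachable through a nullable prefix from) the front of some alternative:
  FIRST(L) = { 'g' }

Productions for L:
  L → g Y ): FIRST = { 'g' }
  L → g ) a: FIRST = { 'g' }
  L → L a: FIRST = { 'g' }
Productions for Y:
  Y → L ): FIRST = { 'g' }
  Y → n g n: FIRST = { 'n' }

Conflict for L: L → g Y ) and L → g ) a
  Overlap: { 'g' }
Conflict for L: L → g Y ) and L → L a
  Overlap: { 'g' }
Conflict for L: L → g ) a and L → L a
  Overlap: { 'g' }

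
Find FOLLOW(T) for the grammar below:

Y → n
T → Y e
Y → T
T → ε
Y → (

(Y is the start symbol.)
{ $, 'e' }

To compute FOLLOW(T), find every occurrence of T on a right-hand side N → α T β: add FIRST(β) \ {ε}, and if β is empty or nullable also add FOLLOW(N). Iterate to a fixed point.

In Y → T: T is at the end, add FOLLOW(Y)

The FOLLOW sets referred to above (computed the same way, to a fixed point):
  FOLLOW(Y) = { $, 'e' }

Taking the union: FOLLOW(T) = { $, 'e' }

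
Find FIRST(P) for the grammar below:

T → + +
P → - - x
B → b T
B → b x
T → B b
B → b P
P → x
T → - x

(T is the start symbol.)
{ '-', 'x' }

From P → - - x:
  - '-' is a terminal: add '-' and stop
From P → x:
  - x is a terminal: add 'x' and stop

Collecting: FIRST(P) = { '-', 'x' }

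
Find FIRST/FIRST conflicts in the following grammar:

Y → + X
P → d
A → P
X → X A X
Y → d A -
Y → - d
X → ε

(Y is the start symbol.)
No FIRST/FIRST conflicts.

A FIRST/FIRST conflict occurs when two productions N → α and N → β for the same non-terminal have FIRST(α) ∩ FIRST(β) ≠ ∅ (with ε ∈ FIRST of a nullable right-hand side, so two nullable alternatives also conflict).

FIRST sets of the non-terminals at (or reachable through a nullable prefix from) the front of some alternative:
  FIRST(X) = { 'd', ε }
  FIRST(A) = { 'd' }

Productions for Y:
  Y → + X: FIRST = { '+' }
  Y → d A -: FIRST = { 'd' }
  Y → - d: FIRST = { '-' }
Productions for X:
  X → X A X: FIRST = { 'd' }
  X → ε: FIRST = { ε }
P, A have only one production, so no FIRST/FIRST conflict is possible there.

All alternatives of each non-terminal have pairwise disjoint FIRST sets.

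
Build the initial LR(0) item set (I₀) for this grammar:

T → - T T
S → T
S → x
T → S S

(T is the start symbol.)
First, augment the grammar with T' → T
I₀ = CLOSURE({ [T' → . T] }):
  [T' → . T] has the dot before T: add [T → . - T T], [T → . S S]
  [T → . S S] has the dot before S: add [S → . T], [S → . x]
No further items can be added.

I₀ = { [S → . T], [S → . x], [T → . - T T], [T → . S S], [T' → . T] }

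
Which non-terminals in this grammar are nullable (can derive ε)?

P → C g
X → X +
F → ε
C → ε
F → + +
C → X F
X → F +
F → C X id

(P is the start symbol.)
ε-productions: F → ε, C → ε
So F, C are immediately nullable.
No further non-terminal can be added: every production for the remaining non-terminals contains a terminal or a non-nullable non-terminal.
Nullable = { 'C', 'F' }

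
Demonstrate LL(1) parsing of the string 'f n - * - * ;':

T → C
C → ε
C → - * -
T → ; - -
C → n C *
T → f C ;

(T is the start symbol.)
Stack is shown with the top on the left.

Stack        Input            Action
------------------------------------
T $          f n - * - * ; $  output T → f C ;
f C ; $      f n - * - * ; $  match 'f'
C ; $        n - * - * ; $    output C → n C *
n C * ; $    n - * - * ; $    match 'n'
C * ; $      - * - * ; $      output C → - * -
- * - * ; $  - * - * ; $      match '-'
* - * ; $    * - * ; $        match '*'
- * ; $      - * ; $          match '-'
* ; $        * ; $            match '*'
; $          ; $              match ';'
$            $                accept

The string is accepted.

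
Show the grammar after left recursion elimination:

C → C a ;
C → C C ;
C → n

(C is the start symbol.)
C is directly left-recursive. The standard transformation for
  A → A α₁ | ... | A α_m | β₁ | ... | β_n
is
  A  → β₁ A' | ... | β_n A'
  A' → α₁ A' | ... | α_m A' | ε

C → n becomes C → n C'
C → C a ; becomes C' → a ; C'
C → C C ; becomes C' → C ; C'
Add C' → ε

Resulting grammar:
C → n C'
C' → a ; C'
C' → C ; C'
C' → ε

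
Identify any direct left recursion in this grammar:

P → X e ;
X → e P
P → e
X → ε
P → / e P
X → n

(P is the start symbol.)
Direct left recursion occurs when N → N α for some non-terminal N (the right-hand side begins with the left-hand side itself).

P → X e ;: starts with X
X → e P: starts with e
P → e: starts with e
X → ε: starts with ε
P → / e P: starts with '/'
X → n: starts with n

No direct left recursion found.

Answer: No direct left recursion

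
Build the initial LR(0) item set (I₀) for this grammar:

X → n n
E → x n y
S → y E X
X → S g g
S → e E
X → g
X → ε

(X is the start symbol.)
{ [S → . e E], [S → . y E X], [X → . S g g], [X → . g], [X → . n n], [X → .], [X' → . X] }

First, augment the grammar with X' → X
I₀ = CLOSURE({ [X' → . X] }):
  [X' → . X] has the dot before X: add [X → . n n], [X → . S g g], [X → . g], [X → .]
  [X → . S g g] has the dot before S: add [S → . y E X], [S → . e E]
No further items can be added.

I₀ = { [S → . e E], [S → . y E X], [X → . S g g], [X → . g], [X → . n n], [X → .], [X' → . X] }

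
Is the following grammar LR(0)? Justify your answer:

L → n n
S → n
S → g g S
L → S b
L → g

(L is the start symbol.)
No. Shift-reduce conflict between [L → g .] and [S → g . g S]

A grammar is LR(0) if no state in the canonical LR(0) collection has:
  - both a shift item (dot before a terminal) and a complete item (shift-reduce conflict), or
  - two or more complete items (reduce-reduce conflict; the accept item [L' → L .] counts as a complete item here).

Augment with L' → L and build the canonical LR(0) collection (I0 = CLOSURE({[L' → . L]}), then GOTO on every symbol after a dot until no new states appear). It has 11 states:
  I0: { [L → . S b], [L → . g], [L → . n n], [L' → . L], [S → . g g S], [S → . n] }  — shift
  I1: { [L' → L .] }  — accept
  I2: { [L → S . b] }  — shift
  I3: { [L → g .], [S → g . g S] }  — shift, reduce
  I4: { [L → n . n], [S → n .] }  — shift, reduce
  I5: { [L → n n .] }  — reduce
  I6: { [S → . g g S], [S → . n], [S → g g . S] }  — shift
  I7: { [S → g g S .] }  — reduce
  I8: { [S → g . g S] }  — shift
  I9: { [S → n .] }  — reduce
  I10: { [L → S b .] }  — reduce

Conflict in state I3:
  Shift-reduce conflict between [L → g .] and [S → g . g S]
So the grammar is NOT LR(0).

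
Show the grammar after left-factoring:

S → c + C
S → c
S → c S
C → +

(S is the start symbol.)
Left-factoring transforms A → αβ₁ | αβ₂ into A → αA' and A' → β₁ | β₂
(α is the longest common prefix among the alternatives). Repeat until
no nonterminal has two alternatives with a common prefix.

Round 1: S has alternatives sharing prefix 'c'. Introduce S': S → c S'
  Add: S' → + C
  Add: S' → ε
  Add: S' → S

No remaining common prefixes — done.

Resulting grammar:
S → c S'
S' → + C
S' → ε
S' → S
C → +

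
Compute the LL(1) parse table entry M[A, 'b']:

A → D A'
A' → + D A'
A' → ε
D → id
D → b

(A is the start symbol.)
To find M[A, 'b'], we find productions for A where 'b' is in the predict set (PREDICT(N → α) = (FIRST(α) \ {ε}) ∪ (FOLLOW(N) if α ⇒* ε)).

Relevant sets:
  FIRST(D) = { 'b', 'id' }

A → D A': PREDICT = { 'b', 'id' }
  'b' is in predict set, so this production goes in M[A, 'b']

M[A, 'b'] = A → D A'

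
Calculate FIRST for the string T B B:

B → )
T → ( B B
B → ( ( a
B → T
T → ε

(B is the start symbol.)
FIRST sets of the non-terminals involved (from the grammar, by fixed-point iteration):
  FIRST(T) = { '(', ε }
  FIRST(B) = { '(', ')', ε }

To compute FIRST(T B B), process the symbols left to right:
Symbol T is a non-terminal. Add FIRST(T) \ {ε} = { '(' }
T is nullable (ε ∈ FIRST(T)), continue to the next symbol.
Symbol B is a non-terminal. Add FIRST(B) \ {ε} = { '(', ')' }
B is nullable (ε ∈ FIRST(B)), continue to the next symbol.
Symbol B is a non-terminal. Add FIRST(B) \ {ε} = { '(', ')' }
B is nullable (ε ∈ FIRST(B)), continue to the next symbol.
All symbols are nullable, so ε is in the result.
FIRST(T B B) = { '(', ')', ε }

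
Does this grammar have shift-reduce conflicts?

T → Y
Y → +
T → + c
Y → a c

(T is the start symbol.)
Yes — I1: [Y → + .] vs [T → + . c]

A shift-reduce conflict occurs when an LR(0) state has both:
  - a complete (reduce) item [A → α .] (dot at the end), and
  - a shift item [B → β . c γ] (dot before a terminal).

Augment with T' → T and build the canonical LR(0) collection (I0 = CLOSURE({[T' → . T]}), then GOTO on every symbol after a dot until no new states appear). It has 7 states:
  I0: { [T → . + c], [T → . Y], [T' → . T], [Y → . +], [Y → . a c] }  — shift
  I1: { [T → + . c], [Y → + .] }  — shift, reduce
  I2: { [T' → T .] }  — accept
  I3: { [T → Y .] }  — reduce
  I4: { [Y → a . c] }  — shift
  I5: { [Y → a c .] }  — reduce
  I6: { [T → + c .] }  — reduce

I1 contains reduce item [Y → + .] and shift item [T → + . c] — shift-reduce conflict.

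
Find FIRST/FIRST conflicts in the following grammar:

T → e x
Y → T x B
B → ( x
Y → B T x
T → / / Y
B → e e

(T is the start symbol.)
A FIRST/FIRST conflict occurs when two productions N → α and N → β for the same non-terminal have FIRST(α) ∩ FIRST(β) ≠ ∅ (with ε ∈ FIRST of a nullable right-hand side, so two nullable alternatives also conflict).

FIRST sets of the non-terminals at (or reachable through a nullable prefix from) the front of some alternative:
  FIRST(T) = { '/', 'e' }
  FIRST(B) = { '(', 'e' }

Productions for T:
  T → e x: FIRST = { 'e' }
  T → / / Y: FIRST = { '/' }
Productions for Y:
  Y → T x B: FIRST = { '/', 'e' }
  Y → B T x: FIRST = { '(', 'e' }
Productions for B:
  B → ( x: FIRST = { '(' }
  B → e e: FIRST = { 'e' }

Conflict for Y: Y → T x B and Y → B T x
  Overlap: { 'e' }

Answer: Yes. Y → T x B / Y → B T x on { 'e' }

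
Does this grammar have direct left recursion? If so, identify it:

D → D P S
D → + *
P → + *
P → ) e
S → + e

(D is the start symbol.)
Yes, D is left-recursive

Direct left recursion occurs when N → N α for some non-terminal N (the right-hand side begins with the left-hand side itself).

D → D P S: LEFT RECURSIVE (starts with D)
D → + *: starts with '+'
P → + *: starts with '+'
P → ) e: starts with ')'
S → + e: starts with '+'

The grammar has direct left recursion on: D.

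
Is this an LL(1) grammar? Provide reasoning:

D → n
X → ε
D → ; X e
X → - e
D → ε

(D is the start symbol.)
A grammar is LL(1) if for each non-terminal N with multiple productions, the predict sets of those productions are pairwise disjoint, where PREDICT(N → α) = (FIRST(α) \ {ε}) ∪ (FOLLOW(N) if α ⇒* ε).

Relevant sets:
  FOLLOW(D) = { $ }
  FOLLOW(X) = { 'e' }

For D:
  PREDICT(D → n) = { 'n' }
  PREDICT(D → ';' X e) = { ';' }
  PREDICT(D → ε) = { $ }
For X:
  PREDICT(X → ε) = { 'e' }
  PREDICT(X → '-' e) = { '-' }

All predict sets are disjoint. The grammar IS LL(1).

Answer: Yes, the grammar is LL(1).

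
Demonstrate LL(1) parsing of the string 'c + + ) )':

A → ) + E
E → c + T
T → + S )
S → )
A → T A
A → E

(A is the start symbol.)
LL(1) parsing maintains a stack (initially the start symbol over $) and the input. At each step: if the stack top is a terminal, match it against the current input token; if it is a non-terminal N, replace it with the RHS of M[N, lookahead] (the unique production whose predict set contains the lookahead).

Stack is shown with the top on the left.

Stack    Input        Action
----------------------------
A $      c + + ) ) $  output A → E
E $      c + + ) ) $  output E → c + T
c + T $  c + + ) ) $  match 'c'
+ T $    + + ) ) $    match '+'
T $      + ) ) $      output T → + S )
+ S ) $  + ) ) $      match '+'
S ) $    ) ) $        output S → )
) ) $    ) ) $        match ')'
) $      ) $          match ')'
$        $            accept

The string is accepted.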